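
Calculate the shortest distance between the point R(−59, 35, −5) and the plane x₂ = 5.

n = (0, 1, 0); n·P − 5 = 30; |n| = 1; distance = 30/1 = 30.

30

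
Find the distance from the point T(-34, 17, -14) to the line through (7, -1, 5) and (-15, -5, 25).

√2141

A direction vector is d = (-22, -4, 20).
AP = (-41, 18, -19), and AP × d = (284, 1238, 560).
|AP × d|² = 1926900 and |d|² = 900, so the distance is √(1926900/900) = √2141.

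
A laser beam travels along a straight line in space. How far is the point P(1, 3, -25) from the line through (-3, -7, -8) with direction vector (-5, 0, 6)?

√161

Direction vector d = (-5, 0, 6).
AP = (4, 10, -17); AP·d = -122, |AP|² = 405, |d|² = 61.
distance² = |AP|² − (AP·d)²/|d|² = 405 − 14884/61 = 161, so the distance is √161.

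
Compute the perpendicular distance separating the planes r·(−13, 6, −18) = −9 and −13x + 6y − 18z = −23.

Both planes have normal n = (−13, 6, −18), |n| = 23. Any point on the first plane is at distance |(-23) − (-9)|/|n| = 14/23 from the second.

14/23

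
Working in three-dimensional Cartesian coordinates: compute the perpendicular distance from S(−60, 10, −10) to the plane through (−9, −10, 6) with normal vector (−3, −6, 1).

The plane has equation n·(r − (−9, −10, 6)) = 0, i.e. n·r = 93.
Then n·(−60, 10, −10) − 93 = 17.
|n| = √(9 + 36 + 1) = √46, so the distance is |17|/√46 = 17√46/46.

17/√46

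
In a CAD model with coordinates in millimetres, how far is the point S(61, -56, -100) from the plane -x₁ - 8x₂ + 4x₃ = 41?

6

n = (-1, -8, 4); n·P − 41 = -54; |n| = 9; distance = 54/9 = 6.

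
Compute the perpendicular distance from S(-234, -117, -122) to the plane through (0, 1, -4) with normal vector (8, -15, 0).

The plane has equation n·(r − (0, 1, -4)) = 0, i.e. n·r = -15.
d = |8·(-234) + (-15)·(-117) − (-15)| / √(64 + 225 + 0) = |-102| / 17 = 6.

6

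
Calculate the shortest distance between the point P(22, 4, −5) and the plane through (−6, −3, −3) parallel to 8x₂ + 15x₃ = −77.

26/17

Parallel planes share the normal n = (0, 8, 15); since (−6, −3, −3) lies on the plane, its equation is 8x₂ + 15x₃ = -69.
n = (0, 8, 15); n·P − (-69) = 26; |n| = 17; distance = 26/17.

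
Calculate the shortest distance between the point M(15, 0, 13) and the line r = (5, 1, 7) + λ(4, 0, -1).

Direction vector d = (4, 0, -1).
AP = (10, -1, 6); AP·d = 34, |AP|² = 137, |d|² = 17.
distance² = |AP|² − (AP·d)²/|d|² = 137 − 1156/17 = 69, so the distance is √69.

√69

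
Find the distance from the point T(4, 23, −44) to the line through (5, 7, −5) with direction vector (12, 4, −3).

Direction vector d = (12, 4, −3).
AP = (−1, 16, −39), and AP × d = (108, −471, −196).
|AP × d|² = 271921 and |d|² = 169, so the distance is √(271921/169) = √1609.

√1609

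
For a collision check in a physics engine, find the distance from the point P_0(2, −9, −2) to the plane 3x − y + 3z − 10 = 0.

√19/19

n = (3, −1, 3); n·P − 10 = -1; |n| = √19; distance = 1/√19.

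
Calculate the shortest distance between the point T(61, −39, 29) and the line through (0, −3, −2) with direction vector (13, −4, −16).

7√113

Direction vector d = (13, −4, −16).
AP = (61, −36, 31), and AP × d = (700, 1379, 224).
|AP × d|² = 2441817 and |d|² = 441, so the distance is √(2441817/441) = √5537 = 7√113.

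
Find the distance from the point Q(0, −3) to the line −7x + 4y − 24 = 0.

36√65/65

The normal to the line is n = (−7, 4) with |n| = √65.
|n·Q − 24| = |-12 − 24| = 36, so the distance is 36/√65.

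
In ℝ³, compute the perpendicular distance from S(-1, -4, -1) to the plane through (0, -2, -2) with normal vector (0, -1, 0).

2

The plane has equation n·(r − (0, -2, -2)) = 0, i.e. n·r = 2.
d = |(-1)·(-4) − 2| / √(0 + 1 + 0) = |2| / 1 = 2.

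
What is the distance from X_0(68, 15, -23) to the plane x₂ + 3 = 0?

d = |1·15 − (-3)| / √(0 + 1 + 0) = |18| / 1 = 18.

18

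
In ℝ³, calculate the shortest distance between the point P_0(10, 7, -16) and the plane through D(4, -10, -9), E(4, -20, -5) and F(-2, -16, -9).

13√33/33

DE = (0, -10, 4) and DF = (-6, -6, 0), so a normal is n = DE × DF = (24, -24, -60).
d = |24·10 + (-24)·7 + (-60)·(-16) − 876| / √(576 + 576 + 3600) = |156| / (12√33) = 13/√33.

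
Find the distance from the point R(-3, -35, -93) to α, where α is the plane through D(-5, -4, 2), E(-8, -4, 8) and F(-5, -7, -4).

29/3

DE = (-3, 0, 6) and DF = (0, -3, -6), so a normal is n = DE × DF = (18, -18, 9).
Then n·(-3, -35, -93) - 0 = -261.
|n| = √(324 + 324 + 81) = 27, so the distance is |-261|/27 = 29/3.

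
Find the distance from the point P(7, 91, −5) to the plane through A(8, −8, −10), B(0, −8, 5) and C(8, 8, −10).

25/17

AB = (−8, 0, 15) and AC = (0, 16, 0), so a normal is n = AB × AC = (−240, 0, −128).
n = (−240, 0, −128); n·P − (-640) = -400; |n| = 272; distance = 400/272 = 25/17.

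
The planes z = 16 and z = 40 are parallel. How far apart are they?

Both planes have normal n = (0, 0, 1), |n| = 1. Any point on the first plane is at distance |40 − 16|/|n| = 24/1 = 24 from the second.

24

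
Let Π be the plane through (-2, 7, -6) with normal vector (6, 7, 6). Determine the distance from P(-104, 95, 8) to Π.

The plane has equation n·(r − (-2, 7, -6)) = 0, i.e. n·r = 1.
Then n·(-104, 95, 8) - 1 = 88.
|n| = √(36 + 49 + 36) = 11, so the distance is |88|/11 = 8.

8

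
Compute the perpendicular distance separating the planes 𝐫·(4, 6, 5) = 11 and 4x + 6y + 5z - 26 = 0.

Both planes have normal n = (4, 6, 5), |n| = √77. Any point on the first plane is at distance |26 − 11|/|n| = 15/√77 from the second.

15√77/77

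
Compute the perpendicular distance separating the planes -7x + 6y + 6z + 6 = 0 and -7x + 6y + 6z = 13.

19/11

Both planes have normal n = (-7, 6, 6), |n| = 11. Any point on the first plane is at distance |13 − (-6)|/|n| = 19/11 from the second.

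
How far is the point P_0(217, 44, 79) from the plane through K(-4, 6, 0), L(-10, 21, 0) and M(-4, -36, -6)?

5

KL = (-6, 15, 0) and KM = (0, -42, -6), so a normal is n = KL × KM = (-90, -36, 252).
n = (-90, -36, 252); n·P − 144 = -1350; |n| = 270; distance = 1350/270 = 5.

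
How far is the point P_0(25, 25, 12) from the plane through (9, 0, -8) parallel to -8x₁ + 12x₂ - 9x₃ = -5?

Parallel planes share the normal n = (-8, 12, -9); since (9, 0, -8) lies on the plane, its equation is -8x₁ + 12x₂ - 9x₃ = 0.
d = |(-8)·25 + 12·25 + (-9)·12 − 0| / √(64 + 144 + 81) = |-8| / 17 = 8/17.

8/17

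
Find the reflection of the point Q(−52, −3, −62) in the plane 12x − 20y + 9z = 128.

(-4, -83, -26)

With n = (12, −20, 9), the signed offset is (n·Q − 128)/|n|² = -1250/625 = -2.
Q' = Q − 2t·n = (−52, −3, −62) − (-4)·(12, −20, 9) = (−4, −83, −26).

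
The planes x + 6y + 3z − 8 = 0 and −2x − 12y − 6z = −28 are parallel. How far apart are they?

3√46/23

Divide the second equation by -2 to match normals: x + 6y + 3z = 14.
Both planes have normal n = (1, 6, 3), |n| = √46. Any point on the first plane is at distance |14 − 8|/|n| = 6/√46 = 3√46/23 from the second.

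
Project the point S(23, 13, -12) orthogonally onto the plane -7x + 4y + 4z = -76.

n = (-7, 4, 4), |n|² = 81, and n·S − (-76) = -81.
t = -81/81 = -1, so the foot is S − t·n = (23, 13, -12) − (-1)·(-7, 4, 4) = (16, 17, -8).

(16, 17, -8)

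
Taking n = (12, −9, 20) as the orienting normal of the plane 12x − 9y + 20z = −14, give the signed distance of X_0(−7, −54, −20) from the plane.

n·X_0 − (-14) = 16.
|n| = 25, so the signed distance is 16/25.

16/25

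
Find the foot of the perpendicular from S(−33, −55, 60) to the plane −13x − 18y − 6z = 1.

n = (−13, −18, −6), |n|² = 529, and n·S − 1 = 1058.
t = 1058/529 = 2, so the foot is S − t·n = (−33, −55, 60) − 2·(−13, −18, −6) = (−7, −19, 72).

(-7, -19, 72)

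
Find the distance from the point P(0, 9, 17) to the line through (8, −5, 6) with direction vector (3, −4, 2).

Direction vector d = (3, −4, 2).
AP = (−8, 14, 11); AP·d = -58, |AP|² = 381, |d|² = 29.
distance² = |AP|² − (AP·d)²/|d|² = 381 − 3364/29 = 265, so the distance is √265.

√265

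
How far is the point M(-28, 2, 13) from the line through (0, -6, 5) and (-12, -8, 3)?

4√19

A direction vector is d = (-12, -2, -2).
AP = (-28, 8, 8), and AP × d = (0, -152, 152).
|AP × d|² = 46208 and |d|² = 152, so the distance is √(46208/152) = √304 = 4√19.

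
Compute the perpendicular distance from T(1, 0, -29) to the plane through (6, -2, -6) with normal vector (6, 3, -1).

The plane has equation n·(r − (6, -2, -6)) = 0, i.e. n·r = 36.
d = |6·1 + 3·0 + (-1)·(-29) − 36| / √(36 + 9 + 1) = |-1| / √46 = 1/√46.

1/√46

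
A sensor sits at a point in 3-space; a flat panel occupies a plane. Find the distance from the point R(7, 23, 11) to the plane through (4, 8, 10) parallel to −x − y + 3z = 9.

15/√11

Parallel planes share the normal n = (−1, −1, 3); since (4, 8, 10) lies on the plane, its equation is −x − y + 3z = 18.
Then n·(7, 23, 11) − 18 = −15.
|n| = √(1 + 1 + 9) = √11, so the distance is |-15|/√11 = 15/√11.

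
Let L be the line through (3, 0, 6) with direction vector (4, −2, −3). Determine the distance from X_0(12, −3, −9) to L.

3√6

Direction vector d = (4, −2, −3).
AP = (9, −3, −15), and AP × d = (−21, −33, −6).
|AP × d|² = 1566 and |d|² = 29, so the distance is √(1566/29) = √54 = 3√6.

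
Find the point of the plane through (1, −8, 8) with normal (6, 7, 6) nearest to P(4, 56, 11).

(-20, 28, -13)

n = (6, 7, 6), |n|² = 121, and n·P − (-2) = 484.
t = 484/121 = 4, so the foot is P − t·n = (4, 56, 11) − 4·(6, 7, 6) = (−20, 28, −13).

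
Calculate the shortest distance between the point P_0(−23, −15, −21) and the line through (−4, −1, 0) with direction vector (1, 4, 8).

Direction vector d = (1, 4, 8).
AP = (−19, −14, −21); AP·d = -243, |AP|² = 998, |d|² = 81.
distance² = |AP|² − (AP·d)²/|d|² = 998 − 59049/81 = 269, so the distance is √269.

√269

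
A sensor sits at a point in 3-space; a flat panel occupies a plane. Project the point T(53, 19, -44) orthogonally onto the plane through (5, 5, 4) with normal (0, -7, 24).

(53, 5, 4)

The perpendicular from T has direction n = (0, -7, 24): r = (53, 19, -44) + λ(0, -7, 24).
Substitute into the plane: n·(T + λn) = 61 gives -1189 + 625λ = 61, so λ = 2.
Foot = (53, 19, -44) + 2·(0, -7, 24) = (53, 5, 4).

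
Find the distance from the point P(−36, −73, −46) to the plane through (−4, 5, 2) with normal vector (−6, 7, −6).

The plane has equation n·(r − (−4, 5, 2)) = 0, i.e. n·r = 47.
n = (−6, 7, −6); n·P − 47 = -66; |n| = 11; distance = 66/11 = 6.

6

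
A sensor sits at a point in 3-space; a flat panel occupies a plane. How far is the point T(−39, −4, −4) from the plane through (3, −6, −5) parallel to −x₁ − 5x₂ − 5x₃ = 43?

9√51/17

Parallel planes share the normal n = (−1, −5, −5); since (3, −6, −5) lies on the plane, its equation is −x₁ − 5x₂ − 5x₃ = 52.
Then n·(−39, −4, −4) − 52 = 27.
|n| = √(1 + 25 + 25) = √51, so the distance is |27|/√51 = 9√51/17.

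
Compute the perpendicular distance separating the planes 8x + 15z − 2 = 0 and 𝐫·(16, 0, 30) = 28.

12/17

Divide the second equation by 2 to match normals: 8x + 15z = 14.
With common normal n = (8, 0, 15) (|n| = 17), the distance is |2 − 14|/|n| = 12/17.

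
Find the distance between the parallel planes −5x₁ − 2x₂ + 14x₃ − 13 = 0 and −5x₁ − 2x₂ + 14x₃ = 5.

8/15

With common normal n = (−5, −2, 14) (|n| = 15), the distance is |13 − 5|/|n| = 8/15.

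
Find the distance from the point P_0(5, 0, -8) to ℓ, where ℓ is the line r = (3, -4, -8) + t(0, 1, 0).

Direction vector d = (0, 1, 0).
AP = (2, 4, 0), and AP × d = (0, 0, 2).
|AP × d|² = 4 and |d|² = 1, so the distance is √4 = 2.

2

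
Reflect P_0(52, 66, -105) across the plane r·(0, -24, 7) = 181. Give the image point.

(52, -126, -49)

n = (0, -24, 7), |n|² = 625, n·P_0 − 181 = -2500, so t = -2500/625 = -4.
Foot F = P_0 − (-4)·n = (52, -30, -77); the reflection is 2F − P_0 = (52, -126, -49).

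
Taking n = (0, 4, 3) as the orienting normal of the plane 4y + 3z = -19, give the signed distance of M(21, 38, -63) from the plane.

-18/5

n·M − (-19) = -18.
|n| = 5, so the signed distance is -18/5.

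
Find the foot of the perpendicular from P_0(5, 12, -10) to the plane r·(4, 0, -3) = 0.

(-3, 12, -4)

The perpendicular from P_0 has direction n = (4, 0, -3): r = (5, 12, -10) + λ(4, 0, -3).
Substitute into the plane: n·(P_0 + λn) = 0 gives 50 + 25λ = 0, so λ = -2.
Foot = (5, 12, -10) + (-2)·(4, 0, -3) = (-3, 12, -4).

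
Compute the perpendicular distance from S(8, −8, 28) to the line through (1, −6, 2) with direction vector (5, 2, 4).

Direction vector d = (5, 2, 4).
AP = (7, −2, 26); AP·d = 135, |AP|² = 729, |d|² = 45.
distance² = |AP|² − (AP·d)²/|d|² = 729 − 18225/45 = 324, so the distance is 18.

18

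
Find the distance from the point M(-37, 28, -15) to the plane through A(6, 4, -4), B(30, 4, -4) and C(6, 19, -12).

27/17

AB = (24, 0, 0) and AC = (0, 15, -8), so a normal is n = AB × AC = (0, 192, 360).
d = |192·28 + 360·(-15) − (-672)| / √(0 + 36864 + 129600) = |648| / 408 = 27/17.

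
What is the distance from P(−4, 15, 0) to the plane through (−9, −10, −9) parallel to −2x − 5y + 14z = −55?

3/5

Parallel planes share the normal n = (−2, −5, 14); since (−9, −10, −9) lies on the plane, its equation is −2x − 5y + 14z = -58.
d = |(-2)·(-4) + (-5)·15 + 14·0 − (-58)| / √(4 + 25 + 196) = |-9| / 15 = 3/5.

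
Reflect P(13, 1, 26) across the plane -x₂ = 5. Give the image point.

(13, -11, 26)

n = (0, -1, 0), |n|² = 1, n·P − 5 = -6, so t = -6/1 = -6.
Foot F = P − (-6)·n = (13, -5, 26); the reflection is 2F − P = (13, -11, 26).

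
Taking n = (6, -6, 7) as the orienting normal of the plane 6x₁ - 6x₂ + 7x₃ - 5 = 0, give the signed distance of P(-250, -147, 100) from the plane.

n·P − 5 = 77.
|n| = 11, so the signed distance is 77/11 = 7.

7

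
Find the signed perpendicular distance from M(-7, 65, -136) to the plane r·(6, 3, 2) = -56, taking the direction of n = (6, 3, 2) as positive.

n·M − (-56) = -63.
|n| = 7, so the signed distance is -63/7 = -9.

-9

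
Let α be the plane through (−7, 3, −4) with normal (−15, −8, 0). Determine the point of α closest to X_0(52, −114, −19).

(929/17, -1914/17, -19)

n = (−15, −8, 0), |n|² = 289, and n·X_0 − 81 = 51.
t = 51/289 = 3/17, so the foot is X_0 − t·n = (52, −114, −19) − (3/17)·(−15, −8, 0) = (929/17, −1914/17, −19).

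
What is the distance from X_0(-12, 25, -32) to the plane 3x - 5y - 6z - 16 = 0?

Normal vector n = (3, -5, -6), and n·(-12, 25, -32) - 16 = 15.
|n| = √(9 + 25 + 36) = √70, so the distance is |15|/√70 = 3√70/14.

3√70/14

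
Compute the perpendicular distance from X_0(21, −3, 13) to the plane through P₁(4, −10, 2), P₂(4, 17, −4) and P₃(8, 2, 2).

1

P₁P₂ = (0, 27, −6) and P₁P₃ = (4, 12, 0), so a normal is n = P₁P₂ × P₁P₃ = (72, −24, −108).
Then n·(21, −3, 13) − 312 = −132.
|n| = √(5184 + 576 + 11664) = 132, so the distance is |-132|/132 = 1.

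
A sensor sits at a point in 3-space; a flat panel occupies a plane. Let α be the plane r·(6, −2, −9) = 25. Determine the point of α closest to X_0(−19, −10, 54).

(11, -20, 9)

n = (6, −2, −9), |n|² = 121, and n·X_0 − 25 = -605.
t = -605/121 = -5, so the foot is X_0 − t·n = (−19, −10, 54) − (-5)·(6, −2, −9) = (11, −20, 9).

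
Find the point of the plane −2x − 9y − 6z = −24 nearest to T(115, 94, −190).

The perpendicular from T has direction n = (−2, −9, −6): r = (115, 94, −190) + μ(−2, −9, −6).
Substitute into the plane: n·(T + μn) = -24 gives 64 + 121μ = -24, so μ = -8/11.
Foot = (115, 94, −190) + (-8/11)·(−2, −9, −6) = (1281/11, 1106/11, −2042/11).

(1281/11, 1106/11, -2042/11)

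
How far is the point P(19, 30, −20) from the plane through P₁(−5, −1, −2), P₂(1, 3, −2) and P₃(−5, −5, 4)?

9/√17

P₁P₂ = (6, 4, 0) and P₁P₃ = (0, −4, 6), so a normal is n = P₁P₂ × P₁P₃ = (24, −36, −24).
n = (24, −36, −24); n·P − (-36) = -108; |n| = 12√17; distance = 108/(12√17) = 9√17/17.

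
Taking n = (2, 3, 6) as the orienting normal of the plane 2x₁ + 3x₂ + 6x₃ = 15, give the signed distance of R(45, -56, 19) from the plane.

3

n·R − 15 = 21.
|n| = 7, so the signed distance is 21/7 = 3.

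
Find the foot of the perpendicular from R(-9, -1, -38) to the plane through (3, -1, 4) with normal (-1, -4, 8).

(-13, -17, -6)

The perpendicular from R has direction n = (-1, -4, 8): r = (-9, -1, -38) + λ(-1, -4, 8).
Substitute into the plane: n·(R + λn) = 33 gives -291 + 81λ = 33, so λ = 4.
Foot = (-9, -1, -38) + 4·(-1, -4, 8) = (-13, -17, -6).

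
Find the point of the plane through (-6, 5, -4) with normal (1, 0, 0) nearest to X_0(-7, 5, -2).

n = (1, 0, 0), |n|² = 1, and n·X_0 − (-6) = -1.
t = -1/1 = -1, so the foot is X_0 − t·n = (-7, 5, -2) − (-1)·(1, 0, 0) = (-6, 5, -2).

(-6, 5, -2)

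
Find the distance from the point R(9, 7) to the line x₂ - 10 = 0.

3

The normal to the line is n = (0, 1) with |n| = 1.
|n·R − 10| = |7 − 10| = 3, so the distance is 3/1 = 3.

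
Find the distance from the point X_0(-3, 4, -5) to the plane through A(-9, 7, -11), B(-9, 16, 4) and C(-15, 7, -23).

3√70/70

AB = (0, 9, 15) and AC = (-6, 0, -12), so a normal is n = AB × AC = (-108, -90, 54).
n = (-108, -90, 54); n·P − (-252) = -54; |n| = 18√70; distance = 54/(18√70) = 3√70/70.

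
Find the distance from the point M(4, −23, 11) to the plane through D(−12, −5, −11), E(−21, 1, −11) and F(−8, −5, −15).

22/√17

DE = (−9, 6, 0) and DF = (4, 0, −4), so a normal is n = DE × DF = (−24, −36, −24).
Then n·(4, −23, 11) − 732 = −264.
|n| = √(576 + 1296 + 576) = 12√17, so the distance is |-264|/(12√17) = 22/√17.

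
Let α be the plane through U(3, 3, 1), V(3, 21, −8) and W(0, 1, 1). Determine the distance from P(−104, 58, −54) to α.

7

UV = (0, 18, −9) and UW = (−3, −2, 0), so a normal is n = UV × UW = (−18, 27, 54).
Then n·(−104, 58, −54) − 81 = 441.
|n| = √(324 + 729 + 2916) = 63, so the distance is |441|/63 = 7.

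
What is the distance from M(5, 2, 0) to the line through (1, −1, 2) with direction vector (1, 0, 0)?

√13

Direction vector d = (1, 0, 0).
AP = (4, 3, −2); AP·d = 4, |AP|² = 29, |d|² = 1.
distance² = |AP|² − (AP·d)²/|d|² = 29 − 16/1 = 13, so the distance is √13.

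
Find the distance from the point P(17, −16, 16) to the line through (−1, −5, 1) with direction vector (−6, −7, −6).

3√61

Direction vector d = (−6, −7, −6).
AP = (18, −11, 15); AP·d = -121, |AP|² = 670, |d|² = 121.
distance² = |AP|² − (AP·d)²/|d|² = 670 − 14641/121 = 549, so the distance is 3√61.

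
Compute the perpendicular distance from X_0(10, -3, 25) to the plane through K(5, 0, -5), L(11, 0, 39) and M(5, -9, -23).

KL = (6, 0, 44) and KM = (0, -9, -18), so a normal is n = KL × KM = (396, 108, -54).
Then n·(10, -3, 25) - 2250 = 36.
|n| = √(156816 + 11664 + 2916) = 414, so the distance is |36|/414 = 2/23.

2/23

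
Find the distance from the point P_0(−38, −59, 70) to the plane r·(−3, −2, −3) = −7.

n = (−3, −2, −3); n·P − (-7) = 29; |n| = √22; distance = 29/√22 = 29√22/22.

29/√22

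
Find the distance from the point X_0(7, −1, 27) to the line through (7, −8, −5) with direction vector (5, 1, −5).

Direction vector d = (5, 1, −5).
AP = (0, 7, 32), and AP × d = (−67, 160, −35).
|AP × d|² = 31314 and |d|² = 51, so the distance is √(31314/51) = √614.

√614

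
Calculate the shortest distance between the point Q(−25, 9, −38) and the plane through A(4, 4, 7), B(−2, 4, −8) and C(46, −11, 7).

AB = (−6, 0, −15) and AC = (42, −15, 0), so a normal is n = AB × AC = (−225, −630, 90).
d = |(-225)·(-25) + (-630)·9 + 90·(-38) − (-2790)| / √(50625 + 396900 + 8100) = |-675| / 675 = 1.

1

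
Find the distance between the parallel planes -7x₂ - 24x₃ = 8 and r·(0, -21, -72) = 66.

Divide the second equation by 3 to match normals: -7x₂ - 24x₃ = 22.
With common normal n = (0, -7, -24) (|n| = 25), the distance is |8 − 22|/|n| = 14/25.

14/25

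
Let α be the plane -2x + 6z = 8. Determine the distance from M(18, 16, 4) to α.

d = |(-2)·18 + 6·4 − 8| / √(4 + 0 + 36) = |-20| / (2√10) = √10.

√10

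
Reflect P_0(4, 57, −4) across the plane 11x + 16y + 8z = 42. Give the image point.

(-40, -7, -36)

n = (11, 16, 8), |n|² = 441, n·P_0 − 42 = 882, so t = 882/441 = 2.
Foot F = P_0 − 2·n = (−18, 25, −20); the reflection is 2F − P_0 = (−40, −7, −36).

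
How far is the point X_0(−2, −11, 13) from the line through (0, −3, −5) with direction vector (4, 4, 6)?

Direction vector d = (4, 4, 6).
AP = (−2, −8, 18); AP·d = 68, |AP|² = 392, |d|² = 68.
distance² = |AP|² − (AP·d)²/|d|² = 392 − 4624/68 = 324, so the distance is 18.

18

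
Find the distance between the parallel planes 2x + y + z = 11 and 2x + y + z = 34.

23√6/6

Both planes have normal n = (2, 1, 1), |n| = √6. Any point on the first plane is at distance |34 − 11|/|n| = 23/√6 = 23√6/6 from the second.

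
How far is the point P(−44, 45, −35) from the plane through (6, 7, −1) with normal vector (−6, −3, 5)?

16/√70

The plane has equation n·(r − (6, 7, −1)) = 0, i.e. n·r = -62.
Then n·(−44, 45, −35) − (−62) = 16.
|n| = √(36 + 9 + 25) = √70, so the distance is |16|/√70 = 16/√70.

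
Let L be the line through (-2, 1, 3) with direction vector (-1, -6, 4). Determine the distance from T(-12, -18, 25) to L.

√97

Direction vector d = (-1, -6, 4).
AP = (-10, -19, 22), and AP × d = (56, 18, 41).
|AP × d|² = 5141 and |d|² = 53, so the distance is √(5141/53) = √97.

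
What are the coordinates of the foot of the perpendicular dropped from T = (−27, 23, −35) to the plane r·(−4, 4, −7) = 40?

(-7, 3, 0)

n = (−4, 4, −7), |n|² = 81, and n·T − 40 = 405.
t = 405/81 = 5, so the foot is T − t·n = (−27, 23, −35) − 5·(−4, 4, −7) = (−7, 3, 0).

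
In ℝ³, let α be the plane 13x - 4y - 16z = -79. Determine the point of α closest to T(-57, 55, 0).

The perpendicular from T has direction n = (13, -4, -16): r = (-57, 55, 0) + t(13, -4, -16).
Substitute into the plane: n·(T + tn) = -79 gives -961 + 441t = -79, so t = 2.
Foot = (-57, 55, 0) + 2·(13, -4, -16) = (-31, 47, -32).

(-31, 47, -32)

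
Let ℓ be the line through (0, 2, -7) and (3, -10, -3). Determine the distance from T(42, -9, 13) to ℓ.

√1609

A direction vector is d = (3, -12, 4).
AP = (42, -11, 20), and AP × d = (196, -108, -471).
|AP × d|² = 271921 and |d|² = 169, so the distance is √(271921/169) = √1609.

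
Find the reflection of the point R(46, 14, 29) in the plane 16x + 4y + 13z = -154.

(-50, -10, -49)

n = (16, 4, 13), |n|² = 441, n·R − (-154) = 1323, so t = 1323/441 = 3.
Foot F = R − 3·n = (-2, 2, -10); the reflection is 2F − R = (-50, -10, -49).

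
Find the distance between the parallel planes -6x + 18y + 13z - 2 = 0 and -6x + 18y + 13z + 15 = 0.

17/23

With common normal n = (-6, 18, 13) (|n| = 23), the distance is |2 − (-15)|/|n| = 17/23.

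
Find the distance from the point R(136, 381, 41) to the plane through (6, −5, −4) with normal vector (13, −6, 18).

8

The plane has equation n·(r − (6, −5, −4)) = 0, i.e. n·r = 36.
d = |13·136 + (-6)·381 + 18·41 − 36| / √(169 + 36 + 324) = |184| / 23 = 8.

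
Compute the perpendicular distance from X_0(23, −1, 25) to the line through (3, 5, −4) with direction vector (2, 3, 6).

√493

Direction vector d = (2, 3, 6).
AP = (20, −6, 29); AP·d = 196, |AP|² = 1277, |d|² = 49.
distance² = |AP|² − (AP·d)²/|d|² = 1277 − 38416/49 = 493, so the distance is √493.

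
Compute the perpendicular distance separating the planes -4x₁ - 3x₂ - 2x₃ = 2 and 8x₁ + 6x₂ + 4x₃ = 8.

Divide the second equation by -2 to match normals: -4x₁ - 3x₂ - 2x₃ = -4.
With common normal n = (-4, -3, -2) (|n| = √29), the distance is |2 − (-4)|/|n| = 6/√29 = 6√29/29.

6√29/29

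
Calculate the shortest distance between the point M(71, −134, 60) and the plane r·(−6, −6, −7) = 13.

5

d = |(-6)·71 + (-6)·(-134) + (-7)·60 − 13| / √(36 + 36 + 49) = |-55| / 11 = 5.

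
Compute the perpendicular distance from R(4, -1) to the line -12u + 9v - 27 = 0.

The normal to the line is n = (-12, 9) with |n| = 15.
|n·R − 27| = |-57 − 27| = 84, so the distance is 84/15 = 28/5.

28/5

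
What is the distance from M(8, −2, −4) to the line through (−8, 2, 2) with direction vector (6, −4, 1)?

Direction vector d = (6, −4, 1).
AP = (16, −4, −6), and AP × d = (−28, −52, −40).
|AP × d|² = 5088 and |d|² = 53, so the distance is √(5088/53) = √96 = 4√6.

4√6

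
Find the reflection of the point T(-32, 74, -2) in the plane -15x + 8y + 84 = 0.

With n = (-15, 8, 0), the signed offset is (n·T − (-84))/|n|² = 1156/289 = 4.
T' = T − 2t·n = (-32, 74, -2) − 8·(-15, 8, 0) = (88, 10, -2).

(88, 10, -2)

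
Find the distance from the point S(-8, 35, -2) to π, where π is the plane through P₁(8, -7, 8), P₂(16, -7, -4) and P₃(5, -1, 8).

10√61/61

P₁P₂ = (8, 0, -12) and P₁P₃ = (-3, 6, 0), so a normal is n = P₁P₂ × P₁P₃ = (72, 36, 48).
Then n·(-8, 35, -2) - 708 = -120.
|n| = √(5184 + 1296 + 2304) = 12√61, so the distance is |-120|/(12√61) = 10√61/61.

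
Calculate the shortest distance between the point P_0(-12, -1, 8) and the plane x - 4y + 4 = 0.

4√17/17

Normal vector n = (1, -4, 0), and n·(-12, -1, 8) - (-4) = -4.
|n| = √(1 + 16 + 0) = √17, so the distance is |-4|/√17 = 4/√17.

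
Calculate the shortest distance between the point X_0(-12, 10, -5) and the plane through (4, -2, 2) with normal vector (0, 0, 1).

The plane has equation n·(r − (4, -2, 2)) = 0, i.e. n·r = 2.
d = |1·(-5) − 2| / √(0 + 0 + 1) = |-7| / 1 = 7.

7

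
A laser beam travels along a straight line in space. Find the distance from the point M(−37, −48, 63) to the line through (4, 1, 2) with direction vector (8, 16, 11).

Direction vector d = (8, 16, 11).
AP = (−41, −49, 61), and AP × d = (−1515, 939, −264).
|AP × d|² = 3246642 and |d|² = 441, so the distance is √(3246642/441) = √7362 = 3√818.

3√818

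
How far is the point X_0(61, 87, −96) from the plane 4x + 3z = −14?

n = (4, 0, 3); n·P − (-14) = -30; |n| = 5; distance = 30/5 = 6.

6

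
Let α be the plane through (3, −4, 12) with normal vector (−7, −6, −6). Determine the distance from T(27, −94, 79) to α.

30/11

The plane has equation n·(r − (3, −4, 12)) = 0, i.e. n·r = -69.
Then n·(27, −94, 79) − (−69) = −30.
|n| = √(49 + 36 + 36) = 11, so the distance is |-30|/11 = 30/11.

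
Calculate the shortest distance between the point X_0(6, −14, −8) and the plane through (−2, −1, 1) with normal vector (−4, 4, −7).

7/3

The plane has equation n·(r − (−2, −1, 1)) = 0, i.e. n·r = -3.
d = |(-4)·6 + 4·(-14) + (-7)·(-8) − (-3)| / √(16 + 16 + 49) = |-21| / 9 = 7/3.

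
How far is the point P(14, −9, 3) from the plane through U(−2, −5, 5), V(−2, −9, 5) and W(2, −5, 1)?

UV = (0, −4, 0) and UW = (4, 0, −4), so a normal is n = UV × UW = (16, 0, 16).
d = |16·14 + 16·3 − 48| / √(256 + 0 + 256) = |224| / (16√2) = 7√2.

7√2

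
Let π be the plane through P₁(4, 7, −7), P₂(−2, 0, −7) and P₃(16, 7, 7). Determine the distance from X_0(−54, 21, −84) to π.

28/11

P₁P₂ = (−6, −7, 0) and P₁P₃ = (12, 0, 14), so a normal is n = P₁P₂ × P₁P₃ = (−98, 84, 84).
n = (−98, 84, 84); n·P − (-392) = 392; |n| = 154; distance = 392/154 = 28/11.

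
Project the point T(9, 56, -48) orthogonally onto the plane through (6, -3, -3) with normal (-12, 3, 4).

The perpendicular from T has direction n = (-12, 3, 4): r = (9, 56, -48) + λ(-12, 3, 4).
Substitute into the plane: n·(T + λn) = -93 gives -132 + 169λ = -93, so λ = 3/13.
Foot = (9, 56, -48) + (3/13)·(-12, 3, 4) = (81/13, 737/13, -612/13).

(81/13, 737/13, -612/13)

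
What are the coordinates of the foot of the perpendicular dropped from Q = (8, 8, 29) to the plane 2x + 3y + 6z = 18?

n = (2, 3, 6), |n|² = 49, and n·Q − 18 = 196.
t = 196/49 = 4, so the foot is Q − t·n = (8, 8, 29) − 4·(2, 3, 6) = (0, -4, 5).

(0, -4, 5)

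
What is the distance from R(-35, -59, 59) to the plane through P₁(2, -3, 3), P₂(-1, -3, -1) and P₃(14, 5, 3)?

P₁P₂ = (-3, 0, -4) and P₁P₃ = (12, 8, 0), so a normal is n = P₁P₂ × P₁P₃ = (32, -48, -24).
d = |32·(-35) + (-48)·(-59) + (-24)·59 − 136| / √(1024 + 2304 + 576) = |160| / (8√61) = 20/√61.

20√61/61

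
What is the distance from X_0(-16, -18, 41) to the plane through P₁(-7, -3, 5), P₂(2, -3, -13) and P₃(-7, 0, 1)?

6√61/61

P₁P₂ = (9, 0, -18) and P₁P₃ = (0, 3, -4), so a normal is n = P₁P₂ × P₁P₃ = (54, 36, 27).
d = |54·(-16) + 36·(-18) + 27·41 − (-351)| / √(2916 + 1296 + 729) = |-54| / (9√61) = 6/√61.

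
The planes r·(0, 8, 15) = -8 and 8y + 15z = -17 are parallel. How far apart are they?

With common normal n = (0, 8, 15) (|n| = 17), the distance is |(-8) − (-17)|/|n| = 9/17.

9/17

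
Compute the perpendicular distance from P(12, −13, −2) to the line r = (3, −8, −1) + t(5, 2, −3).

√69

Direction vector d = (5, 2, −3).
AP = (9, −5, −1); AP·d = 38, |AP|² = 107, |d|² = 38.
distance² = |AP|² − (AP·d)²/|d|² = 107 − 1444/38 = 69, so the distance is √69.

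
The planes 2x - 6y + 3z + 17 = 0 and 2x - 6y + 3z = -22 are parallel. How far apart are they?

5/7

With common normal n = (2, -6, 3) (|n| = 7), the distance is |(-17) − (-22)|/|n| = 5/7.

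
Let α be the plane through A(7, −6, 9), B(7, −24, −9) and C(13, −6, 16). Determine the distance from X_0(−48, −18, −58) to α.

5

AB = (0, −18, −18) and AC = (6, 0, 7), so a normal is n = AB × AC = (−126, −108, 108).
n = (−126, −108, 108); n·P − 738 = 990; |n| = 198; distance = 990/198 = 5.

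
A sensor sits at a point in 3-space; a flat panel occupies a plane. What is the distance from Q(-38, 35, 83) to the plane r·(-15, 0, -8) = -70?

Normal vector n = (-15, 0, -8), and n·(-38, 35, 83) - (-70) = -24.
|n| = √(225 + 0 + 64) = 17, so the distance is |-24|/17 = 24/17.

24/17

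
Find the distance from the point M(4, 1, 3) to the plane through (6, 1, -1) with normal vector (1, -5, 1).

2√3/9

The plane has equation n·(r − (6, 1, -1)) = 0, i.e. n·r = 0.
n = (1, -5, 1); n·P − 0 = 2; |n| = 3√3; distance = 2/(3√3) = 2√3/9.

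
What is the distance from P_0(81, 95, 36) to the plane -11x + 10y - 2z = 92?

7

Normal vector n = (-11, 10, -2), and n·(81, 95, 36) - 92 = -105.
|n| = √(121 + 100 + 4) = 15, so the distance is |-105|/15 = 7.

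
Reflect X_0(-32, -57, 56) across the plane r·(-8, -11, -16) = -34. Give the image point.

n = (-8, -11, -16), |n|² = 441, n·X_0 − (-34) = 21, so t = 21/441 = 1/21.
Foot F = X_0 − (1/21)·n = (-664/21, -1186/21, 1192/21); the reflection is 2F − X_0 = (-656/21, -1175/21, 1208/21).

(-656/21, -1175/21, 1208/21)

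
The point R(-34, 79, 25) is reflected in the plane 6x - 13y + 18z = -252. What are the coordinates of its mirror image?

(-22, 53, 61)

With n = (6, -13, 18), the signed offset is (n·R − (-252))/|n|² = -529/529 = -1.
R' = R − 2t·n = (-34, 79, 25) − (-2)·(6, -13, 18) = (-22, 53, 61).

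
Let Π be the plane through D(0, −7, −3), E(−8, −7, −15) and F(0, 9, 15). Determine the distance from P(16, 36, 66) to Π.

DE = (−8, 0, −12) and DF = (0, 16, 18), so a normal is n = DE × DF = (192, 144, −128).
n = (192, 144, −128); n·P − (-624) = 432; |n| = 272; distance = 432/272 = 27/17.

27/17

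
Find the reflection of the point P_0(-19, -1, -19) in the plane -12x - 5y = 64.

(5, 9, -19)

With n = (-12, -5, 0), the signed offset is (n·P_0 − 64)/|n|² = 169/169 = 1.
P_0' = P_0 − 2t·n = (-19, -1, -19) − 2·(-12, -5, 0) = (5, 9, -19).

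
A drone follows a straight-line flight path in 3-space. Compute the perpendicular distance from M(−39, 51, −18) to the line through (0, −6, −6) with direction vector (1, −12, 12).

Direction vector d = (1, −12, 12).
AP = (−39, 57, −12), and AP × d = (540, 456, 411).
|AP × d|² = 668457 and |d|² = 289, so the distance is √(668457/289) = √2313 = 3√257.

3√257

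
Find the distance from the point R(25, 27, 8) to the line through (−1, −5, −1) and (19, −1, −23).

2√389

A direction vector is d = (20, 4, −22).
AP = (26, 32, 9), and AP × d = (−740, 752, −536).
|AP × d|² = 1400400 and |d|² = 900, so the distance is √(1400400/900) = √1556 = 2√389.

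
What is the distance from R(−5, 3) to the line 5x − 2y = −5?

The normal to the line is n = (5, −2) with |n| = √29.
|n·R − (-5)| = |-31 − (-5)| = 26, so the distance is 26/√29 = 26√29/29.

26/√29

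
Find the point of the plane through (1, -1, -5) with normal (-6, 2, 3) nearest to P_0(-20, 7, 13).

(4, -1, 1)

n = (-6, 2, 3), |n|² = 49, and n·P_0 − (-23) = 196.
t = 196/49 = 4, so the foot is P_0 − t·n = (-20, 7, 13) − 4·(-6, 2, 3) = (4, -1, 1).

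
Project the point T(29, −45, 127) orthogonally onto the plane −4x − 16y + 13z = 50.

(49, 35, 62)

n = (−4, −16, 13), |n|² = 441, and n·T − 50 = 2205.
t = 2205/441 = 5, so the foot is T − t·n = (29, −45, 127) − 5·(−4, −16, 13) = (49, 35, 62).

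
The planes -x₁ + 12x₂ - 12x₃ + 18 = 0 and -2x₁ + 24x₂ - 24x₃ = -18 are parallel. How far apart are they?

Divide the second equation by 2 to match normals: -x₁ + 12x₂ - 12x₃ = -9.
Both planes have normal n = (-1, 12, -12), |n| = 17. Any point on the first plane is at distance |(-9) − (-18)|/|n| = 9/17 from the second.

9/17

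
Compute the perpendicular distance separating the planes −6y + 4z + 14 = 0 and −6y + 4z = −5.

Both planes have normal n = (0, −6, 4), |n| = 2√13. Any point on the first plane is at distance |(-5) − (-14)|/|n| = 9/(2√13) from the second.

9√13/26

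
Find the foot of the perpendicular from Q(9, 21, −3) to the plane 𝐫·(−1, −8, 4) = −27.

(7, 5, 5)

n = (−1, −8, 4), |n|² = 81, and n·Q − (-27) = -162.
t = -162/81 = -2, so the foot is Q − t·n = (9, 21, −3) − (-2)·(−1, −8, 4) = (7, 5, 5).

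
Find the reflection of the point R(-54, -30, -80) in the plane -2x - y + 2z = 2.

(-194/3, -106/3, -208/3)

n = (-2, -1, 2), |n|² = 9, n·R − 2 = -24, so t = -24/9 = -8/3.
Foot F = R − (-8/3)·n = (-178/3, -98/3, -224/3); the reflection is 2F − R = (-194/3, -106/3, -208/3).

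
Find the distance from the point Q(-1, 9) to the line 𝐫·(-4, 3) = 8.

d = |(-4)·(-1) + 3·9 − 8| / √(16 + 9) = |23|/5 = 23/5.

23/5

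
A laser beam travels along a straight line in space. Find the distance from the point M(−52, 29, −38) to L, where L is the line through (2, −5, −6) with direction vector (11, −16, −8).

14√17

Direction vector d = (11, −16, −8).
AP = (−54, 34, −32); AP·d = -882, |AP|² = 5096, |d|² = 441.
distance² = |AP|² − (AP·d)²/|d|² = 5096 − 777924/441 = 3332, so the distance is 14√17.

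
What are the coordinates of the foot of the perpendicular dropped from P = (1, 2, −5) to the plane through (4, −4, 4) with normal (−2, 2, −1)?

(7, -4, -2)

The perpendicular from P has direction n = (−2, 2, −1): r = (1, 2, −5) + t(−2, 2, −1).
Substitute into the plane: n·(P + tn) = -20 gives 7 + 9t = -20, so t = -3.
Foot = (1, 2, −5) + (-3)·(−2, 2, −1) = (7, −4, −2).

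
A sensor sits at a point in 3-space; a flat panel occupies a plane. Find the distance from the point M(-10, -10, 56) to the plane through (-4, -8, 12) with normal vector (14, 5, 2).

2/5

The plane has equation n·(r − (-4, -8, 12)) = 0, i.e. n·r = -72.
Then n·(-10, -10, 56) - (-72) = -6.
|n| = √(196 + 25 + 4) = 15, so the distance is |-6|/15 = 2/5.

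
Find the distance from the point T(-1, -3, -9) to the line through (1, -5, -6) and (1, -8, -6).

A direction vector is d = (0, -3, 0).
AP = (-2, 2, -3), and AP × d = (-9, 0, 6).
|AP × d|² = 117 and |d|² = 9, so the distance is √(117/9) = √13.

√13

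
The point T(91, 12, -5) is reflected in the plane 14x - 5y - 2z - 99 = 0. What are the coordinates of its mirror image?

n = (14, -5, -2), |n|² = 225, n·T − 99 = 1125, so t = 1125/225 = 5.
Foot F = T − 5·n = (21, 37, 5); the reflection is 2F − T = (-49, 62, 15).

(-49, 62, 15)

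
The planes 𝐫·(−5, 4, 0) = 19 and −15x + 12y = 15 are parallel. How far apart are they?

Divide the second equation by 3 to match normals: −5x + 4y = 5.
Both planes have normal n = (−5, 4, 0), |n| = √41. Any point on the first plane is at distance |5 − 19|/|n| = 14/√41 from the second.

14√41/41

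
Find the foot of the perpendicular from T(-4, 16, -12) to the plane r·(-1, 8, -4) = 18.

The perpendicular from T has direction n = (-1, 8, -4): r = (-4, 16, -12) + t(-1, 8, -4).
Substitute into the plane: n·(T + tn) = 18 gives 180 + 81t = 18, so t = -2.
Foot = (-4, 16, -12) + (-2)·(-1, 8, -4) = (-2, 0, -4).

(-2, 0, -4)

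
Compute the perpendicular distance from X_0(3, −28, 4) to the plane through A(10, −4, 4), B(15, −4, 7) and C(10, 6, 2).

AB = (5, 0, 3) and AC = (0, 10, −2), so a normal is n = AB × AC = (−30, 10, 50).
n = (−30, 10, 50); n·P − (-140) = -30; |n| = 10√35; distance = 30/(10√35) = 3√35/35.

3√35/35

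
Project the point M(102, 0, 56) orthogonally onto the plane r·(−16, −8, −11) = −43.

(22, -40, 1)

The perpendicular from M has direction n = (−16, −8, −11): r = (102, 0, 56) + t(−16, −8, −11).
Substitute into the plane: n·(M + tn) = -43 gives -2248 + 441t = -43, so t = 5.
Foot = (102, 0, 56) + 5·(−16, −8, −11) = (22, −40, 1).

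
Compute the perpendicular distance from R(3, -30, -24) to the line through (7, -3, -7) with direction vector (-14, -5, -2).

√809

Direction vector d = (-14, -5, -2).
AP = (-4, -27, -17); AP·d = 225, |AP|² = 1034, |d|² = 225.
distance² = |AP|² − (AP·d)²/|d|² = 1034 − 50625/225 = 809, so the distance is √809.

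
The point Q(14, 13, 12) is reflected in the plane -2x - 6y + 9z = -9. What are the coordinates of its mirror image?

(158/11, 155/11, 114/11)

n = (-2, -6, 9), |n|² = 121, n·Q − (-9) = 11, so t = 11/121 = 1/11.
Foot F = Q − (1/11)·n = (156/11, 149/11, 123/11); the reflection is 2F − Q = (158/11, 155/11, 114/11).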